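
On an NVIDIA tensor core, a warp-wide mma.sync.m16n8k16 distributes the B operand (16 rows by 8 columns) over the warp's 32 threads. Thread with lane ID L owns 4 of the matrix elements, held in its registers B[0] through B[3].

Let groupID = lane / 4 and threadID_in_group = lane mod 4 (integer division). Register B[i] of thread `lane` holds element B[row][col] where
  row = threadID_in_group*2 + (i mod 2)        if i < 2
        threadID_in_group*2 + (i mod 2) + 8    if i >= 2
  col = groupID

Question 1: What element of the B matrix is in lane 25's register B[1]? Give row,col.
25: G=6,T=1
[1] (1*2+1+0,6) = (3,6)

3,6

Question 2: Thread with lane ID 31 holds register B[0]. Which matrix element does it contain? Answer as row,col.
31: G=7,T=3
[0] (3*2+0+0,7) = (6,7)

6,7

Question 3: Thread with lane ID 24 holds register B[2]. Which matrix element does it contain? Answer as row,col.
8,6

lane 24->24/4=6, 24 mod 4=0
i=2  r:2·0+0+8->8  c:6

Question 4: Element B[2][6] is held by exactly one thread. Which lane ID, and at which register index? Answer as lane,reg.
c: 6->gid=6  r: 2->r8=0,tid=1,i&1=0
L=6*4+1=25  i=0*2+0=0

25,0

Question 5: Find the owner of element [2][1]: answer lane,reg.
5,0

c=1→G=1  r=2→rhi=0,T=1,p=0
L=1*4+1=5  i=0*2+0=0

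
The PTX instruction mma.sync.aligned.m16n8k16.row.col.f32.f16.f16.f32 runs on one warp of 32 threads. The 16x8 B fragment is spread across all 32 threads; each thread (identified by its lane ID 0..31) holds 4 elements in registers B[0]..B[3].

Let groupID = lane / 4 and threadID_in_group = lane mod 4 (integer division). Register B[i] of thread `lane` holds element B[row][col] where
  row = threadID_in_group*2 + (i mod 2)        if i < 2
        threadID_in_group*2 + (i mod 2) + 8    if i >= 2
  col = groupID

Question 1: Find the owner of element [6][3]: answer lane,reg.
c: 3->gid=3  r: 6->r8=0,tid=3,i&1=0
L=3*4+3=15  i=0*2+0=0

15,0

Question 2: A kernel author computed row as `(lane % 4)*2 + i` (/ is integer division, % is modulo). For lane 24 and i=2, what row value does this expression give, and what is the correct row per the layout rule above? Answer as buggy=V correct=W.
`(lane % 4)*2 + i`[24,2]⇒2
L=24⇒gr=24>>2=6, th=24&3=0
[2]⇒row 0·2+0+8=8  col gr=6
row: 2 vs 8

buggy=2 correct=8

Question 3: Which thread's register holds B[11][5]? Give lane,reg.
c=5⇒gr=5  r=11⇒Rb=1,th=1,odd=1
L=5*4+1=21  i=1*2+1=3

21,3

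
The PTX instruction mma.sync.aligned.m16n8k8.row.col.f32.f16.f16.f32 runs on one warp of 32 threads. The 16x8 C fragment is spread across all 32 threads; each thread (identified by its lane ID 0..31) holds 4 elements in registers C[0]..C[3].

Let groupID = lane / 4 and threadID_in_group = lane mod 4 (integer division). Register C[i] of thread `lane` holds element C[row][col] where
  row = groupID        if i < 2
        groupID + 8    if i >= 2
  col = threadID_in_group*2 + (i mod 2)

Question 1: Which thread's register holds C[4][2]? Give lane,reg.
r:4=>grp=4,rB=0  c:2=>tig=1,lo=0
L=4*4+1=17  i=0*2+0=0

17,0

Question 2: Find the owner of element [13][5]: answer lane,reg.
22,3

r=13→G=5,rhi=1  c=5→T=2,p=1
L=5*4+2=22  i=1*2+1=3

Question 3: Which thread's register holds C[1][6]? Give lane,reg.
7,0

r=1->g=1,rb=0  c=6->t=3,b0=0
L=1*4+3=7  i=0*2+0=0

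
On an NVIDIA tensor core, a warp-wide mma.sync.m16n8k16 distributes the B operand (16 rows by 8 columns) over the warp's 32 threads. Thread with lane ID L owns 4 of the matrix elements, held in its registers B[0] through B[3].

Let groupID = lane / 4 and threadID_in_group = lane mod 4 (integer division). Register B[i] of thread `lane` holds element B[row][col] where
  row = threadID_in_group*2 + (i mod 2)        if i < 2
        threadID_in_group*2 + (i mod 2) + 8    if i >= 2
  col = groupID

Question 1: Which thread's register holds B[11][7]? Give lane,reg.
c: 7->gid=7  r: 11->r8=1,tid=1,i&1=1
L=7*4+1=29  i=1*2+1=3

29,3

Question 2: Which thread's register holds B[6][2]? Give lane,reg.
c=2⇒gr=2  r=6⇒Rb=0,th=3,odd=0
L=2*4+3=11  i=0*2+0=0

11,0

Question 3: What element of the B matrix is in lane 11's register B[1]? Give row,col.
L=11=>grp=11>>2=2, tig=11&3=3
[1]=>row 3·2+1+0=7  col grp=2

7,2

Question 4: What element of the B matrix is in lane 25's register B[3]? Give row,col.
25: G=6,T=1
[3] (1*2+1+8,6) = (11,6)

11,6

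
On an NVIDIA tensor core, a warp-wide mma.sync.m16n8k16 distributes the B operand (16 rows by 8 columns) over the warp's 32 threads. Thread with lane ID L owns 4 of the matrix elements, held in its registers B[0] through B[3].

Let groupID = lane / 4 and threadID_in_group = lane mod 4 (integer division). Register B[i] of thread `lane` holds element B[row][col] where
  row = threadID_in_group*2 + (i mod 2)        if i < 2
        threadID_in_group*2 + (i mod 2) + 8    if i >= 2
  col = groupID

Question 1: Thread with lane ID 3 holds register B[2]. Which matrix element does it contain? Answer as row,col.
L=3→G=3>>2=0, T=3&3=3
[2]→row 3·2+0+8=14  col G=0

14,0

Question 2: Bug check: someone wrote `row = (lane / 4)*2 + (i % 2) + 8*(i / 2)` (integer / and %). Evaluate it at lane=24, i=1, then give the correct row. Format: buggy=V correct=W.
`(lane / 4)*2 + (i % 2) + 8*(i / 2)`[24,1]⇒13
24: gr=6,th=0
[1] (0*2+1+0,6) = (1,6)
row: 13 vs 1

buggy=13 correct=1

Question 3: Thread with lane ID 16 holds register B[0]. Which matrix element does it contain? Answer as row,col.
lane 16->16/4=4, 16 mod 4=0
i=0  r:2·0+0+0->0  c:4

0,4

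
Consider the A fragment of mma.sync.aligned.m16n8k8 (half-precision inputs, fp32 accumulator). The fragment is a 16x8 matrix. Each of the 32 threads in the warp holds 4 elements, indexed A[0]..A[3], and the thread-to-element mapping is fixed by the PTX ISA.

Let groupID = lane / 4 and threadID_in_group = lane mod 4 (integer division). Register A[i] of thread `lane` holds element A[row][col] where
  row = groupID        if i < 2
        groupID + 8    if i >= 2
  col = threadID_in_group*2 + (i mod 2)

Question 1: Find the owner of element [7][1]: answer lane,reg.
r=7⇒gr=7,Rb=0  c=1⇒th=0,odd=1
L=7*4+0=28  i=0*2+1=1

28,1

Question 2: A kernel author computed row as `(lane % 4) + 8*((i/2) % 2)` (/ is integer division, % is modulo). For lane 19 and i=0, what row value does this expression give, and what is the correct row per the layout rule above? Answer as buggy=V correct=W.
`(lane % 4) + 8*((i/2) % 2)`[19,0]⇒3
lane 19: gr=4 (19/4), th=3 (19%4)
i=0: r=4+0=4, c=3*2+0=6
row: 3 vs 4

buggy=3 correct=4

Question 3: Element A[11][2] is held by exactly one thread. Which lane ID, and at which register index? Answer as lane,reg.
13,2

r=11->g=3,rb=1  c=2->t=1,b0=0
L=3*4+1=13  i=1*2+0=2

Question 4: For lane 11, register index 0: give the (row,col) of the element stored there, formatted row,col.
lane 11: grp=2 (11/4), tig=3 (11%4)
i=0: r=2+0=2, c=3*2+0=6

2,6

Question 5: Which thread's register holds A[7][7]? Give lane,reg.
r:7=>grp=7,rB=0  c:7=>tig=3,lo=1
L=7*4+3=31  i=0*2+1=1

31,1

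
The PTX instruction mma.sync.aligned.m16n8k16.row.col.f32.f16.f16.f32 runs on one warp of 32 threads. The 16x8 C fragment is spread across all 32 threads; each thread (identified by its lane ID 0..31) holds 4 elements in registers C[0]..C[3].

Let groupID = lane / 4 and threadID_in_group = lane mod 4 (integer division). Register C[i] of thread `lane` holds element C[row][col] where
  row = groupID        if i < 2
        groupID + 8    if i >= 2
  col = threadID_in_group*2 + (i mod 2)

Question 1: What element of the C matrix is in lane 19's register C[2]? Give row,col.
L=19→G=19>>2=4, T=19&3=3
[2]→row 4+8=12  col 3·2+0=6

12,6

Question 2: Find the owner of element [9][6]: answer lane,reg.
7,2

r:9=>grp=1,rB=1  c:6=>tig=3,lo=0
L=1*4+3=7  i=1*2+0=2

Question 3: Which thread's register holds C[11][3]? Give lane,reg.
r: 11->gid=3,r8=1  c: 3->tid=1,i&1=1
L=3*4+1=13  i=1*2+1=3

13,3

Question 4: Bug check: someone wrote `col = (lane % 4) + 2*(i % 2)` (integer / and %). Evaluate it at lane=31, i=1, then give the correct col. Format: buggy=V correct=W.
`(lane % 4) + 2*(i % 2)`[31,1]=>5
31: grp=7,tig=3
[1] (7+0,3*2+1) = (7,7)
col: 5 vs 7

buggy=5 correct=7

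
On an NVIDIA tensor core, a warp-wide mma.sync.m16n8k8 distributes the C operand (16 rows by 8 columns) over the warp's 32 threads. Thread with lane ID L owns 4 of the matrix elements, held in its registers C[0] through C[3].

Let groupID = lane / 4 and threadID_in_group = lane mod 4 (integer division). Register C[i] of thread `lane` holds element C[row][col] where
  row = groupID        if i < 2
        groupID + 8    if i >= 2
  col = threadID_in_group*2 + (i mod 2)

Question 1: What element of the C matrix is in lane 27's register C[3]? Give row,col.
27: gr=6,th=3
[3] (6+8,3*2+1) = (14,7)

14,7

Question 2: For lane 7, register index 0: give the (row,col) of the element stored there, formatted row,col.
7: grp=1,tig=3
[0] (1+0,3*2+0) = (1,6)

1,6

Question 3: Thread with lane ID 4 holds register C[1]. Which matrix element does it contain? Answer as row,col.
1,1

lane 4→4/4=1, 4 mod 4=0
i=1  r:1+0→1  c:2·0+1→1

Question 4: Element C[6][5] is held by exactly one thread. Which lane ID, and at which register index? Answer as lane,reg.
r: 6->gid=6,r8=0  c: 5->tid=2,i&1=1
L=6*4+2=26  i=0*2+1=1

26,1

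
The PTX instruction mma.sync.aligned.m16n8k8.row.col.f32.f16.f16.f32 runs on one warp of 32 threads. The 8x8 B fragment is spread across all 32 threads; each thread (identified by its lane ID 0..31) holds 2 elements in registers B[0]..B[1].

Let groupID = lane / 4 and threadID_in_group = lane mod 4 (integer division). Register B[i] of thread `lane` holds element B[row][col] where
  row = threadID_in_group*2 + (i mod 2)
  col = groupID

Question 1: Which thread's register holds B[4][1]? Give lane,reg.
c=1->g=1  r=4->t=2,b0=0
L=1*4+2=6  i=0=0

6,0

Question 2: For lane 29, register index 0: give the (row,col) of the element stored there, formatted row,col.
2,7

lane 29: gr=7 (29/4), th=1 (29%4)
i=0: r=1*2+0=2, c=gr=7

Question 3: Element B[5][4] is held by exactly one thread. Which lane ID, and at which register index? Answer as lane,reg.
18,1

c=4⇒gr=4  r=5⇒th=2,odd=1
L=4*4+2=18  i=1=1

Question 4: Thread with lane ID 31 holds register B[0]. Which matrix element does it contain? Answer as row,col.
L=31->g=31>>2=7, t=31&3=3
[0]->row 3·2+0=6  col g=7

6,7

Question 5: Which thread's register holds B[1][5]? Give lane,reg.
20,1

c=5⇒gr=5  r=1⇒th=0,odd=1
L=5*4+0=20  i=1=1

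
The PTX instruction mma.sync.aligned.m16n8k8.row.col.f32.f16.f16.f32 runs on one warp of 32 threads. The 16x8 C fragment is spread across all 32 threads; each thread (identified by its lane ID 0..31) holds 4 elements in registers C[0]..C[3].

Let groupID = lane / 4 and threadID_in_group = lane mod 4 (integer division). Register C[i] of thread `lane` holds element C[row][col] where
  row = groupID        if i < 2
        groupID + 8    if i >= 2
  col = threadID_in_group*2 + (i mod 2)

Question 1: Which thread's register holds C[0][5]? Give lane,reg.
2,1

r=0⇒gr=0,Rb=0  c=5⇒th=2,odd=1
L=0*4+2=2  i=0*2+1=1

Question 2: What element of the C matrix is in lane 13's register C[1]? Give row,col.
3,3

L=13⇒gr=13>>2=3, th=13&3=1
[1]⇒row 3+0=3  col 1·2+1=3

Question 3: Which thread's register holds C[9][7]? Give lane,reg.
7,3

r=9->g=1,rb=1  c=7->t=3,b0=1
L=1*4+3=7  i=1*2+1=3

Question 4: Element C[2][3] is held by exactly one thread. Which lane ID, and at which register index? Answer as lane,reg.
r=2→G=2,rhi=0  c=3→T=1,p=1
L=2*4+1=9  i=0*2+1=1

9,1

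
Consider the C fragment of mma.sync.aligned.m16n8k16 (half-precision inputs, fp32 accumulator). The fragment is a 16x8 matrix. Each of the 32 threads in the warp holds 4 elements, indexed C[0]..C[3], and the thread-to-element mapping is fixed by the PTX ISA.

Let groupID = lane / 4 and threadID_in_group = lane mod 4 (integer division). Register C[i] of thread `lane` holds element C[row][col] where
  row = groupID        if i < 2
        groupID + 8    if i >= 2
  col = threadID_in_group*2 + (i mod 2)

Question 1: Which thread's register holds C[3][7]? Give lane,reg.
15,1

r=3⇒gr=3,Rb=0  c=7⇒th=3,odd=1
L=3*4+3=15  i=0*2+1=1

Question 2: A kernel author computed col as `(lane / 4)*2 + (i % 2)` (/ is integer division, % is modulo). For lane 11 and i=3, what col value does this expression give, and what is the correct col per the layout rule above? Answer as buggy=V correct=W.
buggy=5 correct=7

`(lane / 4)*2 + (i % 2)`[11,3]->5
lane 11->11/4=2, 11 mod 4=3
i=3  r:2+8->10  c:2·3+1->7
col: 5 vs 7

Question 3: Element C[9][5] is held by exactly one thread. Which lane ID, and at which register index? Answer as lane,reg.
6,3

r=9⇒gr=1,Rb=1  c=5⇒th=2,odd=1
L=1*4+2=6  i=1*2+1=3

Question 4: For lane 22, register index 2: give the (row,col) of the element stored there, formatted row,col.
13,4

lane 22->22/4=5, 22 mod 4=2
i=2  r:5+8->13  c:2·2+0->4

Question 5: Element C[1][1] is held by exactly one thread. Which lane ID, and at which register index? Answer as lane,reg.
r=1->g=1,rb=0  c=1->t=0,b0=1
L=1*4+0=4  i=0*2+1=1

4,1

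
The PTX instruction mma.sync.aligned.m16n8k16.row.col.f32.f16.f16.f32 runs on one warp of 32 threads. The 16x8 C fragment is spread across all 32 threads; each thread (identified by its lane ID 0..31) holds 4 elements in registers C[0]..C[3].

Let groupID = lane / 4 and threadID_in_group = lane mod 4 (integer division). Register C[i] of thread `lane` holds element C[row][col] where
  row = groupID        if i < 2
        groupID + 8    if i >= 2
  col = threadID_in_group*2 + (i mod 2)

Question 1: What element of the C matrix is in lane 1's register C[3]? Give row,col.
8,3

L=1→G=1>>2=0, T=1&3=1
[3]→row 0+8=8  col 1·2+1=3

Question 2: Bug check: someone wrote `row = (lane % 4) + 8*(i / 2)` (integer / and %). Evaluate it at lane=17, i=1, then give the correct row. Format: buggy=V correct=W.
buggy=1 correct=4

`(lane % 4) + 8*(i / 2)`[17,1]->1
lane 17: gid=4 (17/4), tid=1 (17%4)
i=1: r=4+0=4, c=1*2+1=3
row: 1 vs 4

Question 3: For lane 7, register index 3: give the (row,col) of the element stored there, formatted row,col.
lane 7⇒7/4=1, 7 mod 4=3
i=3  r:1+8⇒9  c:2·3+1⇒7

9,7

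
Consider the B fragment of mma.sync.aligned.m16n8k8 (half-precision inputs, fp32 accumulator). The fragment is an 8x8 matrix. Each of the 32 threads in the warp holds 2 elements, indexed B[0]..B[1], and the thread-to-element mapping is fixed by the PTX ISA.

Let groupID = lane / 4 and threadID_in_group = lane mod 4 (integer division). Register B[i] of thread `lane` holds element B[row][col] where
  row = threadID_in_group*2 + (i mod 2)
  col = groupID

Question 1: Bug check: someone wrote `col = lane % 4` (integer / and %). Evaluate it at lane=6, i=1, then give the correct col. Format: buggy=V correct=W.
`lane % 4`[6,1]→2
6: G=1,T=2
[1] (2*2+1,1) = (5,1)
col: 2 vs 1

buggy=2 correct=1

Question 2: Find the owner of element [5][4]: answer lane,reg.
c=4->g=4  r=5->t=2,b0=1
L=4*4+2=18  i=1=1

18,1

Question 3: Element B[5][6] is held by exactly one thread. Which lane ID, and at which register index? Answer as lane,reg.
26,1

c: 6->gid=6  r: 5->tid=2,i&1=1
L=6*4+2=26  i=1=1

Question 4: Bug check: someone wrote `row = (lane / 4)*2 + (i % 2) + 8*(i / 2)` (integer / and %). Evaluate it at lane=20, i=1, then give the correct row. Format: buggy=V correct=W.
buggy=11 correct=1

`(lane / 4)*2 + (i % 2) + 8*(i / 2)`[20,1]⇒11
lane 20: gr=5 (20/4), th=0 (20%4)
i=1: r=0*2+1=1, c=gr=5
row: 11 vs 1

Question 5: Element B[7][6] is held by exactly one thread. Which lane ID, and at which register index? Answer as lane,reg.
c: 6->gid=6  r: 7->tid=3,i&1=1
L=6*4+3=27  i=1=1

27,1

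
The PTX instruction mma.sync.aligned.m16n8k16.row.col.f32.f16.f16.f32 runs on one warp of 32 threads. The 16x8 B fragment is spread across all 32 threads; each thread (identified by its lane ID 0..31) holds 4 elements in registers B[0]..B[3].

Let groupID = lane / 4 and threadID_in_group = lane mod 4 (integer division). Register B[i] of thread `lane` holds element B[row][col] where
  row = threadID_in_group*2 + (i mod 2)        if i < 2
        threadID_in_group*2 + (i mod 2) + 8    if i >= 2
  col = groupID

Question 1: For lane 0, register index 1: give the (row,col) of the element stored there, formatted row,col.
lane 0->0/4=0, 0 mod 4=0
i=1  r:2·0+1+0->1  c:0

1,0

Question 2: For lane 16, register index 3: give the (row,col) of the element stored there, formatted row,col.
9,4

lane 16⇒16/4=4, 16 mod 4=0
i=3  r:2·0+1+8⇒9  c:4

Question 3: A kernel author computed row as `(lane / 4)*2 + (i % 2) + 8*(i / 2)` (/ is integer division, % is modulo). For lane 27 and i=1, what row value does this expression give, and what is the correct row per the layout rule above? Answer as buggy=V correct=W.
`(lane / 4)*2 + (i % 2) + 8*(i / 2)`[27,1]→13
27: G=6,T=3
[1] (3*2+1+0,6) = (7,6)
row: 13 vs 7

buggy=13 correct=7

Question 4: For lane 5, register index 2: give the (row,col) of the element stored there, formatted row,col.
10,1

L=5=>grp=5>>2=1, tig=5&3=1
[2]=>row 1·2+0+8=10  col grp=1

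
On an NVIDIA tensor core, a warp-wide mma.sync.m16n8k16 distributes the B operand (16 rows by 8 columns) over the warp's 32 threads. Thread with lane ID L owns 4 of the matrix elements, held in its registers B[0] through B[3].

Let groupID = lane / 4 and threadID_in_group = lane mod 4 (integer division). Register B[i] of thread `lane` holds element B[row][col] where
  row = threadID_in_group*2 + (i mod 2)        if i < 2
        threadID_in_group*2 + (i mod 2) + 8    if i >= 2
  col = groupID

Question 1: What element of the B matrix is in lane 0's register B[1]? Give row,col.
1,0

L=0=>grp=0>>2=0, tig=0&3=0
[1]=>row 0·2+1+0=1  col grp=0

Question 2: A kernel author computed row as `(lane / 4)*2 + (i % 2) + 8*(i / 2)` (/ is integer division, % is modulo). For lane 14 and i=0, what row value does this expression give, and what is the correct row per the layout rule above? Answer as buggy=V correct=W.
`(lane / 4)*2 + (i % 2) + 8*(i / 2)`[14,0]⇒6
14: gr=3,th=2
[0] (2*2+0+0,3) = (4,3)
row: 6 vs 4

buggy=6 correct=4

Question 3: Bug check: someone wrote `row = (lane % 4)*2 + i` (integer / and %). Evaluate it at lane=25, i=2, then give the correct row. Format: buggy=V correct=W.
buggy=4 correct=10

`(lane % 4)*2 + i`[25,2]⇒4
lane 25⇒25/4=6, 25 mod 4=1
i=2  r:2·1+0+8⇒10  c:6
row: 4 vs 10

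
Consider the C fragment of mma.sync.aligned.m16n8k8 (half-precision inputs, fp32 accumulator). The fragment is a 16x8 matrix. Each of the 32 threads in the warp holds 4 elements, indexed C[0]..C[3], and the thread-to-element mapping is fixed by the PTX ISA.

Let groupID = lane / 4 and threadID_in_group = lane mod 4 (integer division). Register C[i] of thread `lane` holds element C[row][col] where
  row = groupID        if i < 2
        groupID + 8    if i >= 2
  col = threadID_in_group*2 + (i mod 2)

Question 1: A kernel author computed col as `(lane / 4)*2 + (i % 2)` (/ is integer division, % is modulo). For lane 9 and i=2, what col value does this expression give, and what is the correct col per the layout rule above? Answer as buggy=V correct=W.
buggy=4 correct=2

`(lane / 4)*2 + (i % 2)`[9,2]=>4
lane 9=>9/4=2, 9 mod 4=1
i=2  r:2+8=>10  c:2·1+0=>2
col: 4 vs 2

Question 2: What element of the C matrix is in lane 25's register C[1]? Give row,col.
6,3

25: g=6,t=1
[1] (6+0,1*2+1) = (6,3)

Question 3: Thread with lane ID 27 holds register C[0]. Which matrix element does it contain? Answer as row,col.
lane 27=>27/4=6, 27 mod 4=3
i=0  r:6+0=>6  c:2·3+0=>6

6,6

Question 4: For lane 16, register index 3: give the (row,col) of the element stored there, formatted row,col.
L=16→G=16>>2=4, T=16&3=0
[3]→row 4+8=12  col 0·2+1=1

12,1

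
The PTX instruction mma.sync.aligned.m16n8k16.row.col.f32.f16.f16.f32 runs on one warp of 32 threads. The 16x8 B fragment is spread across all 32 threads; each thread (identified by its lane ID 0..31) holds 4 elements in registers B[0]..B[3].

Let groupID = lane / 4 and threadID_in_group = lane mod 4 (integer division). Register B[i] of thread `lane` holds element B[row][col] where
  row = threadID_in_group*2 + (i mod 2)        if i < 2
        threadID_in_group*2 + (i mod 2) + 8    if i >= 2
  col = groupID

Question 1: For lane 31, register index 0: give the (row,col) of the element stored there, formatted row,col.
lane 31: G=7 (31/4), T=3 (31%4)
i=0: r=3*2+0+0=6, c=G=7

6,7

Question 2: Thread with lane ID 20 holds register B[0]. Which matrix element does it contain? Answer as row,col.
20: g=5,t=0
[0] (0*2+0+0,5) = (0,5)

0,5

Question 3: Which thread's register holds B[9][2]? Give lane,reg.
8,3

c=2→G=2  r=9→rhi=1,T=0,p=1
L=2*4+0=8  i=1*2+1=3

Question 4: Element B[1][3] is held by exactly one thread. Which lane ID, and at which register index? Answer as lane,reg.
c=3->g=3  r=1->rb=0,t=0,b0=1
L=3*4+0=12  i=0*2+1=1

12,1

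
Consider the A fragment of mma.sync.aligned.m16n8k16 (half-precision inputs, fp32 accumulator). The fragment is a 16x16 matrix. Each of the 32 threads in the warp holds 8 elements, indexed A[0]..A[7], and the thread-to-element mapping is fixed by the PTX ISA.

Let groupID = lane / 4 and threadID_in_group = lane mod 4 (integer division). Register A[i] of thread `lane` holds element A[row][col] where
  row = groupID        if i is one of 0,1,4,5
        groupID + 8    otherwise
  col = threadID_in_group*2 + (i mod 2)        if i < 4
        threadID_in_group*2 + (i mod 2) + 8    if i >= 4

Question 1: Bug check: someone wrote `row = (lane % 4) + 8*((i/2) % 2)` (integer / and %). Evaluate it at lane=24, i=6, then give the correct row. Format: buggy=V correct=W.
`(lane % 4) + 8*((i/2) % 2)`[24,6]->8
24: gid=6,tid=0
[6] (6+8,0*2+0+8) = (14,8)
row: 8 vs 14

buggy=8 correct=14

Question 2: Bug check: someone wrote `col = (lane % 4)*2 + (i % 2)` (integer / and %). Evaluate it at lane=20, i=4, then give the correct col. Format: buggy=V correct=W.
buggy=0 correct=8

`(lane % 4)*2 + (i % 2)`[20,4]→0
L=20→G=20>>2=5, T=20&3=0
[4]→row 5+0=5  col 0·2+0+8=8
col: 0 vs 8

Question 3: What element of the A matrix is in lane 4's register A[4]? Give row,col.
1,8

lane 4→4/4=1, 4 mod 4=0
i=4  r:1+0→1  c:2·0+0+8→8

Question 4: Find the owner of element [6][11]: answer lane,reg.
r: 6->gid=6,r8=0  c: 11->c8=1,tid=1,i&1=1
L=6*4+1=25  i=1*4+0*2+1=5

25,5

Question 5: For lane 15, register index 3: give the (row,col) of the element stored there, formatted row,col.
lane 15→15/4=3, 15 mod 4=3
i=3  r:3+8→11  c:2·3+1+0→7

11,7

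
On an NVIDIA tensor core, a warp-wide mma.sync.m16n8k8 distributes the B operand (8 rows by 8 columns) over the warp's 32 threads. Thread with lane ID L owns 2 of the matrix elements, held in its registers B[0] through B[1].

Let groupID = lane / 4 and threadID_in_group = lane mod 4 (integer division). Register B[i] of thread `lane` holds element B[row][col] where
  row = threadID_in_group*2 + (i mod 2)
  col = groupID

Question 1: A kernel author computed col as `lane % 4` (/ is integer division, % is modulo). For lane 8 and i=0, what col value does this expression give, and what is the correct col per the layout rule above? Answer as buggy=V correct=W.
buggy=0 correct=2

`lane % 4`[8,0]⇒0
L=8⇒gr=8>>2=2, th=8&3=0
[0]⇒row 0·2+0=0  col gr=2
col: 0 vs 2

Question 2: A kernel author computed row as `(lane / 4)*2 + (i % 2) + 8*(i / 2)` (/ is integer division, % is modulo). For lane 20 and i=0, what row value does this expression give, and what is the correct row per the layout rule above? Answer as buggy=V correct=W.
buggy=10 correct=0

`(lane / 4)*2 + (i % 2) + 8*(i / 2)`[20,0]->10
lane 20: g=5 (20/4), t=0 (20%4)
i=0: r=0*2+0=0, c=g=5
row: 10 vs 0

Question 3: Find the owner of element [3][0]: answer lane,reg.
c=0->g=0  r=3->t=1,b0=1
L=0*4+1=1  i=1=1

1,1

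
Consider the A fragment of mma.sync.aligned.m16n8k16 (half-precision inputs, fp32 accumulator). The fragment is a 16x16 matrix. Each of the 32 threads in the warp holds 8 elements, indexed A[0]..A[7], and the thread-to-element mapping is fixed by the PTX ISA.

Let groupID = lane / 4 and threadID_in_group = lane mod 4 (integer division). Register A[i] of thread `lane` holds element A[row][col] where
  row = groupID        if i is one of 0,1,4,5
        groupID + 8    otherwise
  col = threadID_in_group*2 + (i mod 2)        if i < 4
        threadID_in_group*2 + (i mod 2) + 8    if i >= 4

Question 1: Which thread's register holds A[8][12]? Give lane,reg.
r=8->g=0,rb=1  c=12->cb=1,t=2,b0=0
L=0*4+2=2  i=1*4+1*2+0=6

2,6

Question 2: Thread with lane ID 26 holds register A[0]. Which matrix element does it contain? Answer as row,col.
lane 26⇒26/4=6, 26 mod 4=2
i=0  r:6+0⇒6  c:2·2+0+0⇒4

6,4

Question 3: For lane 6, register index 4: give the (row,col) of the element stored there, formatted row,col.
1,12

6: gr=1,th=2
[4] (1+0,2*2+0+8) = (1,12)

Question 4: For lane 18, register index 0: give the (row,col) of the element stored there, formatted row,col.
lane 18⇒18/4=4, 18 mod 4=2
i=0  r:4+0⇒4  c:2·2+0+0⇒4

4,4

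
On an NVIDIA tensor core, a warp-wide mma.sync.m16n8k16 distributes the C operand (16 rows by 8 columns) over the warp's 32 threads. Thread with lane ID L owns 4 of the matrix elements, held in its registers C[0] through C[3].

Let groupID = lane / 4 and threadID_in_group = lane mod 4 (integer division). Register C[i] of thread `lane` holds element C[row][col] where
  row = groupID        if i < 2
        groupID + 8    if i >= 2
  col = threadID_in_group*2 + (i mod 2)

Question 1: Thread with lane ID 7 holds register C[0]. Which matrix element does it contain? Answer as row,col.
1,6

L=7=>grp=7>>2=1, tig=7&3=3
[0]=>row 1+0=1  col 3·2+0=6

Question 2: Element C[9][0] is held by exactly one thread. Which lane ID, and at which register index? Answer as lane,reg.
r:9=>grp=1,rB=1  c:0=>tig=0,lo=0
L=1*4+0=4  i=1*2+0=2

4,2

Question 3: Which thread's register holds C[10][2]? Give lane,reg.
r=10⇒gr=2,Rb=1  c=2⇒th=1,odd=0
L=2*4+1=9  i=1*2+0=2

9,2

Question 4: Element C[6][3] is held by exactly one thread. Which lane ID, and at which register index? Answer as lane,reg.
r=6⇒gr=6,Rb=0  c=3⇒th=1,odd=1
L=6*4+1=25  i=0*2+1=1

25,1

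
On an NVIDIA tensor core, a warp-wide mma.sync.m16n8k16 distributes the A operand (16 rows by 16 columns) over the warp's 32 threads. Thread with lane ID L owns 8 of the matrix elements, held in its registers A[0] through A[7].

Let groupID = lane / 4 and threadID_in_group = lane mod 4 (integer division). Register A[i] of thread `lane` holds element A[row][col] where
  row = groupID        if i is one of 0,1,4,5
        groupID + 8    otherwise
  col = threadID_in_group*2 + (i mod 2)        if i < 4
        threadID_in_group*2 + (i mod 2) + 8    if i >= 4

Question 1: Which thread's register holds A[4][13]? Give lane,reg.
18,5

r=4->g=4,rb=0  c=13->cb=1,t=2,b0=1
L=4*4+2=18  i=1*4+0*2+1=5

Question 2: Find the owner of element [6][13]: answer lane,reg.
26,5

r: 6->gid=6,r8=0  c: 13->c8=1,tid=2,i&1=1
L=6*4+2=26  i=1*4+0*2+1=5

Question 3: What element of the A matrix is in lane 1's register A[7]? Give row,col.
1: grp=0,tig=1
[7] (0+8,1*2+1+8) = (8,11)

8,11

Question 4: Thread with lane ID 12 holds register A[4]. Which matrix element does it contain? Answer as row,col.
lane 12: grp=3 (12/4), tig=0 (12%4)
i=4: r=3+0=3, c=0*2+0+8=8

3,8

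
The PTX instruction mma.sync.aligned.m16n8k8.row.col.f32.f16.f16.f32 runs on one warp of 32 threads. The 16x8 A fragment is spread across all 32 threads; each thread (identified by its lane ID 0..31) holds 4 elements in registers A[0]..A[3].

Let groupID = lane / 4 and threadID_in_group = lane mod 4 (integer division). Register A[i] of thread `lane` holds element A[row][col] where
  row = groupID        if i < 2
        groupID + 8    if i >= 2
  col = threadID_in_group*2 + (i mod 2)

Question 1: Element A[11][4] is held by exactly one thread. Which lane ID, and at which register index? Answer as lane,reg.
14,2

r=11->g=3,rb=1  c=4->t=2,b0=0
L=3*4+2=14  i=1*2+0=2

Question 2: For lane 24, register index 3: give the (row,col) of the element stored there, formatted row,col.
14,1

24: gr=6,th=0
[3] (6+8,0*2+1) = (14,1)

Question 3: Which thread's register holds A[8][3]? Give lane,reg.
1,3

r=8⇒gr=0,Rb=1  c=3⇒th=1,odd=1
L=0*4+1=1  i=1*2+1=3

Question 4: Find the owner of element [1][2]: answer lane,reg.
r:1=>grp=1,rB=0  c:2=>tig=1,lo=0
L=1*4+1=5  i=0*2+0=0

5,0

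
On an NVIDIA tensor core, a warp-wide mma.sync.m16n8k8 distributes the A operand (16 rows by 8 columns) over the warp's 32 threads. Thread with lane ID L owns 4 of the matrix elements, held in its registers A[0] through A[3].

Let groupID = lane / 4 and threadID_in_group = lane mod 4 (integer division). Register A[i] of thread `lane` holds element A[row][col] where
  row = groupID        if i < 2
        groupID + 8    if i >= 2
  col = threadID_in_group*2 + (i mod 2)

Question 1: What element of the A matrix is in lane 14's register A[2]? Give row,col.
lane 14→14/4=3, 14 mod 4=2
i=2  r:3+8→11  c:2·2+0→4

11,4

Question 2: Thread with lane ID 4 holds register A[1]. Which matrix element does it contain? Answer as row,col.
1,1

L=4⇒gr=4>>2=1, th=4&3=0
[1]⇒row 1+0=1  col 0·2+1=1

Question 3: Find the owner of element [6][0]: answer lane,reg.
24,0

r: 6->gid=6,r8=0  c: 0->tid=0,i&1=0
L=6*4+0=24  i=0*2+0=0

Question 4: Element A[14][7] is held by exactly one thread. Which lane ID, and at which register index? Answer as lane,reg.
27,3

r:14=>grp=6,rB=1  c:7=>tig=3,lo=1
L=6*4+3=27  i=1*2+1=3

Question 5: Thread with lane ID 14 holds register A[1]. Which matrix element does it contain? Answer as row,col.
L=14->gid=14>>2=3, tid=14&3=2
[1]->row 3+0=3  col 2·2+1=5

3,5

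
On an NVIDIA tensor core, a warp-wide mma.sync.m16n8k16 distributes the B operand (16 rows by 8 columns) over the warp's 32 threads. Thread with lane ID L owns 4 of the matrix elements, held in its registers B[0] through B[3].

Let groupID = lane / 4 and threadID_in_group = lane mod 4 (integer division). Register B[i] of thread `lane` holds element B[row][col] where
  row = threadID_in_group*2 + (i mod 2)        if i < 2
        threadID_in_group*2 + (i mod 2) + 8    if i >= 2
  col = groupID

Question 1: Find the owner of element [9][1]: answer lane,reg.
c=1⇒gr=1  r=9⇒Rb=1,th=0,odd=1
L=1*4+0=4  i=1*2+1=3

4,3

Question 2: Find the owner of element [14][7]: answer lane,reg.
c=7->g=7  r=14->rb=1,t=3,b0=0
L=7*4+3=31  i=1*2+0=2

31,2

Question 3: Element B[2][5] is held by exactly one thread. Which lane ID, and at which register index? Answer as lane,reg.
21,0

c=5->g=5  r=2->rb=0,t=1,b0=0
L=5*4+1=21  i=0*2+0=0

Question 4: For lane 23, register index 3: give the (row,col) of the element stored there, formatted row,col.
15,5

lane 23: G=5 (23/4), T=3 (23%4)
i=3: r=3*2+1+8=15, c=G=5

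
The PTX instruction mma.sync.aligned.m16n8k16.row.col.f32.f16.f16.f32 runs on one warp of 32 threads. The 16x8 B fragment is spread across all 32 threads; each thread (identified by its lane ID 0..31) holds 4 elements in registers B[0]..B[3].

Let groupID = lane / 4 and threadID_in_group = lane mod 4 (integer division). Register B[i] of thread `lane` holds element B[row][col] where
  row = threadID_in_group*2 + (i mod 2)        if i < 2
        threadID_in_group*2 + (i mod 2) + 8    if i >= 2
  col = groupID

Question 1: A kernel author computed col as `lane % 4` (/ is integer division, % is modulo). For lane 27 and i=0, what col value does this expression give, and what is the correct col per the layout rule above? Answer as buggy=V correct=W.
buggy=3 correct=6

`lane % 4`[27,0]->3
27: gid=6,tid=3
[0] (3*2+0+0,6) = (6,6)
col: 3 vs 6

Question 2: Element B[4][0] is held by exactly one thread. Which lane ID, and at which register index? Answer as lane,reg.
2,0

c=0⇒gr=0  r=4⇒Rb=0,th=2,odd=0
L=0*4+2=2  i=0*2+0=0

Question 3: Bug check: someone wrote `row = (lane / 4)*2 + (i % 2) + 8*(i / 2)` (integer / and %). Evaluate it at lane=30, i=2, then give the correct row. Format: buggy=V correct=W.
buggy=22 correct=12

`(lane / 4)*2 + (i % 2) + 8*(i / 2)`[30,2]->22
30: gid=7,tid=2
[2] (2*2+0+8,7) = (12,7)
row: 22 vs 12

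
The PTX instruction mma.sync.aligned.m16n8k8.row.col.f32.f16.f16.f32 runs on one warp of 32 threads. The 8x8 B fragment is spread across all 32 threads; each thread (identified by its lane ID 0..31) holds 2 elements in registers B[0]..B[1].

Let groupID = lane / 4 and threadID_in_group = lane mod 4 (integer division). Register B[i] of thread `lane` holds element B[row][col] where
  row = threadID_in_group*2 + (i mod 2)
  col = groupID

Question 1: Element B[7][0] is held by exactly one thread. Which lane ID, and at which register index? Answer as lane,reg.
3,1

c=0→G=0  r=7→T=3,p=1
L=0*4+3=3  i=1=1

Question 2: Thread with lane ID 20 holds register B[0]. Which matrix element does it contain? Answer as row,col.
0,5

lane 20⇒20/4=5, 20 mod 4=0
i=0  r:2·0+0⇒0  c:5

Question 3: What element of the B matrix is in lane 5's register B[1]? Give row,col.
lane 5→5/4=1, 5 mod 4=1
i=1  r:2·1+1→3  c:1

3,1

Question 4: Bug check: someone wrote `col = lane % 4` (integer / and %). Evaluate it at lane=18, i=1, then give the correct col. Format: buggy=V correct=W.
`lane % 4`[18,1]→2
18: G=4,T=2
[1] (2*2+1,4) = (5,4)
col: 2 vs 4

buggy=2 correct=4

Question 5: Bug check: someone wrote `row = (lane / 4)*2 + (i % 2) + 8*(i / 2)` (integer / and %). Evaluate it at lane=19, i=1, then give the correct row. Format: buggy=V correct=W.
`(lane / 4)*2 + (i % 2) + 8*(i / 2)`[19,1]->9
lane 19: g=4 (19/4), t=3 (19%4)
i=1: r=3*2+1=7, c=g=4
row: 9 vs 7

buggy=9 correct=7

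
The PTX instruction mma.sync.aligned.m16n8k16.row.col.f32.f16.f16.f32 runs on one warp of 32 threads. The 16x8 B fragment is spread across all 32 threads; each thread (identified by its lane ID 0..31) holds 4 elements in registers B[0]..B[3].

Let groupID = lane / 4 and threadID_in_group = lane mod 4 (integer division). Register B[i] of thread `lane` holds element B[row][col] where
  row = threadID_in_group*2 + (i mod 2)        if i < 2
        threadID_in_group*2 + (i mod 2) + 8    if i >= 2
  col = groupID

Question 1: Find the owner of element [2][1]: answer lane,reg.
c=1⇒gr=1  r=2⇒Rb=0,th=1,odd=0
L=1*4+1=5  i=0*2+0=0

5,0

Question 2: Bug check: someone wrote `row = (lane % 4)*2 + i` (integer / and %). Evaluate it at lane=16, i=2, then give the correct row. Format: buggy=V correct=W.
`(lane % 4)*2 + i`[16,2]->2
lane 16: gid=4 (16/4), tid=0 (16%4)
i=2: r=0*2+0+8=8, c=gid=4
row: 2 vs 8

buggy=2 correct=8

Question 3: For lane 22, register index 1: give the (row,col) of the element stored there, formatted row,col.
22: g=5,t=2
[1] (2*2+1+0,5) = (5,5)

5,5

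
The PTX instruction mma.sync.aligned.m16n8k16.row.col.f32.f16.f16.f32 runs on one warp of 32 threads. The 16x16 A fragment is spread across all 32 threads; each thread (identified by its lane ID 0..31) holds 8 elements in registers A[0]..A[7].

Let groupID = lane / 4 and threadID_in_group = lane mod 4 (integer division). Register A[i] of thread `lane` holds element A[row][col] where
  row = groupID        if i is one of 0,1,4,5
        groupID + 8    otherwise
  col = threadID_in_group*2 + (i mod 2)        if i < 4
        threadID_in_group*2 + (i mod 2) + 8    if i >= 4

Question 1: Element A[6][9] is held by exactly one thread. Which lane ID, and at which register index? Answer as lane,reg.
r=6->g=6,rb=0  c=9->cb=1,t=0,b0=1
L=6*4+0=24  i=1*4+0*2+1=5

24,5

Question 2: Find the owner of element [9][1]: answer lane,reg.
r=9→G=1,rhi=1  c=1→chi=0,T=0,p=1
L=1*4+0=4  i=0*4+1*2+1=3

4,3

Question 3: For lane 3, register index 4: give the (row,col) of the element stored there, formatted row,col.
3: gr=0,th=3
[4] (0+0,3*2+0+8) = (0,14)

0,14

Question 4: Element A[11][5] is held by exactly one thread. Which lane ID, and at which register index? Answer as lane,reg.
14,3

r=11->g=3,rb=1  c=5->cb=0,t=2,b0=1
L=3*4+2=14  i=0*4+1*2+1=3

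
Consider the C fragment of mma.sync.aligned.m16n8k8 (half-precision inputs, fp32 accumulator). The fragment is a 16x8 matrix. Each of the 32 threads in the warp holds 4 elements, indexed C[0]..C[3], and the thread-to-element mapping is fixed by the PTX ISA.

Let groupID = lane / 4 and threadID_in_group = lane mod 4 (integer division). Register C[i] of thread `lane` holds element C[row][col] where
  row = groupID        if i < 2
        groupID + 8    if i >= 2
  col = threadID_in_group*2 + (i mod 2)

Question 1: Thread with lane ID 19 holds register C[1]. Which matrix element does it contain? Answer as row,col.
19: grp=4,tig=3
[1] (4+0,3*2+1) = (4,7)

4,7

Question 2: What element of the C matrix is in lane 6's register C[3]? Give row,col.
lane 6: gid=1 (6/4), tid=2 (6%4)
i=3: r=1+8=9, c=2*2+1=5

9,5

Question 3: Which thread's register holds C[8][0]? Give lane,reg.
0,2

r:8=>grp=0,rB=1  c:0=>tig=0,lo=0
L=0*4+0=0  i=1*2+0=2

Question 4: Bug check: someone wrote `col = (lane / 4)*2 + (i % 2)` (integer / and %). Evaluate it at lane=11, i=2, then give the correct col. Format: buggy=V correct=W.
buggy=4 correct=6

`(lane / 4)*2 + (i % 2)`[11,2]→4
L=11→G=11>>2=2, T=11&3=3
[2]→row 2+8=10  col 3·2+0=6
col: 4 vs 6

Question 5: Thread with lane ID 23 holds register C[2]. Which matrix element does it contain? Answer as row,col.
L=23->gid=23>>2=5, tid=23&3=3
[2]->row 5+8=13  col 3·2+0=6

13,6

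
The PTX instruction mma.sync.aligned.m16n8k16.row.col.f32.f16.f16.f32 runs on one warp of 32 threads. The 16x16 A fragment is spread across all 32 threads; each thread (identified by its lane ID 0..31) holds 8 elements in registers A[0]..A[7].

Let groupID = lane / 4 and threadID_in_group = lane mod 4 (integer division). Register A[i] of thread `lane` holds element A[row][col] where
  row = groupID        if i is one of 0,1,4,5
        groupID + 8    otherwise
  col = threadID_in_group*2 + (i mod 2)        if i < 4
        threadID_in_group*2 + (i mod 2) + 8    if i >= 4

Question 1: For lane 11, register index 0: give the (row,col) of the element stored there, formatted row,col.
11: grp=2,tig=3
[0] (2+0,3*2+0+0) = (2,6)

2,6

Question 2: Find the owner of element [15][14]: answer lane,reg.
31,6

r: 15->gid=7,r8=1  c: 14->c8=1,tid=3,i&1=0
L=7*4+3=31  i=1*4+1*2+0=6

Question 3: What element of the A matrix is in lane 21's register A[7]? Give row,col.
L=21=>grp=21>>2=5, tig=21&3=1
[7]=>row 5+8=13  col 1·2+1+8=11

13,11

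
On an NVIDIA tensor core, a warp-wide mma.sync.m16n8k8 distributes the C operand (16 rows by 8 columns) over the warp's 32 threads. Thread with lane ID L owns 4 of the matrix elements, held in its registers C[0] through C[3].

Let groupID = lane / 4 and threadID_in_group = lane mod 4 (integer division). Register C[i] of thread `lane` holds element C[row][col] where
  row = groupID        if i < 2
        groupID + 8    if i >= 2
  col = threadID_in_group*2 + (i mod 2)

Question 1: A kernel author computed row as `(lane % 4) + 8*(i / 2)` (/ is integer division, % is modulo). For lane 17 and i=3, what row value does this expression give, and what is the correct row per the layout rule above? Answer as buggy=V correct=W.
buggy=9 correct=12

`(lane % 4) + 8*(i / 2)`[17,3]->9
lane 17->17/4=4, 17 mod 4=1
i=3  r:4+8->12  c:2·1+1->3
row: 9 vs 12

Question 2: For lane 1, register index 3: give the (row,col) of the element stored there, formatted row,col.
8,3

lane 1: g=0 (1/4), t=1 (1%4)
i=3: r=0+8=8, c=1*2+1=3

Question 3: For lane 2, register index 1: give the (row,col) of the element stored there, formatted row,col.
L=2⇒gr=2>>2=0, th=2&3=2
[1]⇒row 0+0=0  col 2·2+1=5

0,5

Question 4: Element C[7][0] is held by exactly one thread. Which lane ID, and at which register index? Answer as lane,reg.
r:7=>grp=7,rB=0  c:0=>tig=0,lo=0
L=7*4+0=28  i=0*2+0=0

28,0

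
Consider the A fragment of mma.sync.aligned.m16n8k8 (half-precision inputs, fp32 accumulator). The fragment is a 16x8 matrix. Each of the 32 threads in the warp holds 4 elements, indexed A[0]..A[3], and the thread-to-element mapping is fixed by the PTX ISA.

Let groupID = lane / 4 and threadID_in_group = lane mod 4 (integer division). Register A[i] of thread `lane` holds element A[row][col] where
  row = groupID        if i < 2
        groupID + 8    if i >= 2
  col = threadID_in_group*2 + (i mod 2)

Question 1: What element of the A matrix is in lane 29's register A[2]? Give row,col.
lane 29=>29/4=7, 29 mod 4=1
i=2  r:7+8=>15  c:2·1+0=>2

15,2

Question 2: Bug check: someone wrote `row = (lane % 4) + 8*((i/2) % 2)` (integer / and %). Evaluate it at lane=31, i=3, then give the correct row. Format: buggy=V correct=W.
`(lane % 4) + 8*((i/2) % 2)`[31,3]->11
lane 31->31/4=7, 31 mod 4=3
i=3  r:7+8->15  c:2·3+1->7
row: 11 vs 15

buggy=11 correct=15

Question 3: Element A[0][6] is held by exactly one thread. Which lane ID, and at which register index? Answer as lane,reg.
3,0

r: 0->gid=0,r8=0  c: 6->tid=3,i&1=0
L=0*4+3=3  i=0*2+0=0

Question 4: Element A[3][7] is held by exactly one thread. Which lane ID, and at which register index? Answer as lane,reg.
15,1

r:3=>grp=3,rB=0  c:7=>tig=3,lo=1
L=3*4+3=15  i=0*2+1=1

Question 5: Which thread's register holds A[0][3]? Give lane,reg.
r=0⇒gr=0,Rb=0  c=3⇒th=1,odd=1
L=0*4+1=1  i=0*2+1=1

1,1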